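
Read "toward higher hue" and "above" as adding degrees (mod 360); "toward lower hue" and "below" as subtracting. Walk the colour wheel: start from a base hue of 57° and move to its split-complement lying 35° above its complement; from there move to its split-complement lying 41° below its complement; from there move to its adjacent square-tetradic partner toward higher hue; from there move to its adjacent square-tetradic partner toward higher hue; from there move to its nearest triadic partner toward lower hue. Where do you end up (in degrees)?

111°

+215° (split-comp 35° ↑): 57 + 215 = 272°
+139° (split-comp 41° ↓): 272 + 139 = 411 → 411 − 360 = 51°
+90° (square ↑): 51 + 90 = 141°
+90° (square ↑): 141 + 90 = 231°
−120° (triadic ↓): 231 − 120 = 111°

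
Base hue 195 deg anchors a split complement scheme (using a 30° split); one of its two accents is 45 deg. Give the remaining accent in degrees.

Split-complementary hues sit 30° either side of the complement.
Complement of the base 195°: 195 + 180 = 375 → 375 − 360 = 15°
The given accent 45° is 30° one side of 15°; the other accent sits 30° the other side: 15 − 30 = -15 → -15 + 360 = 345°

345°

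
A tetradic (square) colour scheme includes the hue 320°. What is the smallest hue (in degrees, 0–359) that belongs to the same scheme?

50°

A square tetradic scheme places four hues every 90°.
The full set through 320° is {50°, 140°, 230°, 320°}.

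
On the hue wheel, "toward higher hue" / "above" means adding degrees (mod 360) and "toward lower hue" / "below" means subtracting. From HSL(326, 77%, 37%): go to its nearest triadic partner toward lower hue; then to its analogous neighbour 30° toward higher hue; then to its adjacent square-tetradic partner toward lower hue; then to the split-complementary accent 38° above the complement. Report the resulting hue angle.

326 − 120 = 206°   (triadic ↓)
206 + 30 = 236°   (analog 30° ↑)
236 − 90 = 146°   (square ↓)
146 + 218 = 364 → 364 − 360 = 4°   (split-comp 38° ↑)

4°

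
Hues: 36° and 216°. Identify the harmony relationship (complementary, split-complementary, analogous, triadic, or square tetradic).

complementary

Sort the hues: 36°, 216°.
Successive gaps around the wheel: 180°, 180°.
Two hues 180° apart are complementary.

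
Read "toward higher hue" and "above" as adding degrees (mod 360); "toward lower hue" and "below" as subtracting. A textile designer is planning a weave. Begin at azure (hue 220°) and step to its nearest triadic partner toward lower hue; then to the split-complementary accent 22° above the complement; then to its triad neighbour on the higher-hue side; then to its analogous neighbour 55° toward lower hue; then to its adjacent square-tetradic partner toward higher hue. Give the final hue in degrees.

triadic ↓ −120°: 220 − 120 = 100°
split-comp 22° ↑ +202°: 100 + 202 = 302°
triadic ↑ +120°: 302 + 120 = 422 → 422 − 360 = 62°
analog 55° ↓ −55°: 62 − 55 = 7°
square ↑ +90°: 7 + 90 = 97°

97°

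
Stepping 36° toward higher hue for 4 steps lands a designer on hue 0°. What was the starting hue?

4 steps of 36° (toward higher hue) give a net shift of +144°.
Start = end − shift: 0 − 144 = -144 → -144 + 360 = 216°

216°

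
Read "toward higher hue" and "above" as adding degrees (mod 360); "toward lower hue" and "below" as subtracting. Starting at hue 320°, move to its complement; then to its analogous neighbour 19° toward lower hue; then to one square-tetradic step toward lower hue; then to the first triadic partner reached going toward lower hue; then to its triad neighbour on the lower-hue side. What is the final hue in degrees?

151°

320 + 180 = 500 → 500 − 360 = 140°   (complement)
140 − 19 = 121°   (analog 19° ↓)
121 − 90 = 31°   (square ↓)
31 − 120 = -89 → -89 + 360 = 271°   (triadic ↓)
271 − 120 = 151°   (triadic ↓)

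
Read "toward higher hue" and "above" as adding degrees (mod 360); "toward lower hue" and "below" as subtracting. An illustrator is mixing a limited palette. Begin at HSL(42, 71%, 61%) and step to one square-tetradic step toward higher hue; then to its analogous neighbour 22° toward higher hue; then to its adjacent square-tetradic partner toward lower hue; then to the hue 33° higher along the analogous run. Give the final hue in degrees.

+90° (square ↑): 42 + 90 = 132°
+22° (analog 22° ↑): 132 + 22 = 154°
−90° (square ↓): 154 − 90 = 64°
+33° (analog 33° ↑): 64 + 33 = 97°

97°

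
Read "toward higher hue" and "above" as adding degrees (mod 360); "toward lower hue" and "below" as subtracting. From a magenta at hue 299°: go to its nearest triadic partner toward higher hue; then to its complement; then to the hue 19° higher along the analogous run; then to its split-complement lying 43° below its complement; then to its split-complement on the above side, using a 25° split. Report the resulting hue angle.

240°

299 + 120 = 419 → 419 − 360 = 59°   (triadic ↑)
59 + 180 = 239°   (complement)
239 + 19 = 258°   (analog 19° ↑)
258 + 137 = 395 → 395 − 360 = 35°   (split-comp 43° ↓)
35 + 205 = 240°   (split-comp 25° ↑)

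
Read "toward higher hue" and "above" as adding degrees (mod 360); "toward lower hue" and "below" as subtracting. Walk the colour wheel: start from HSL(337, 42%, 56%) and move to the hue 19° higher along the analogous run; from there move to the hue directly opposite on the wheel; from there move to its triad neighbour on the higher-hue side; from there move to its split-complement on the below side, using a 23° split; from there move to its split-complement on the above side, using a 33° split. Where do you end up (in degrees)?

analog 19° ↑ +19°: 337 + 19 = 356°
complement +180°: 356 + 180 = 536 → 536 − 360 = 176°
triadic ↑ +120°: 176 + 120 = 296°
split-comp 23° ↓ +157°: 296 + 157 = 453 → 453 − 360 = 93°
split-comp 33° ↑ +213°: 93 + 213 = 306°

306°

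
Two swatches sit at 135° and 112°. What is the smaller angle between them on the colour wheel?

|135 − 112| = 23.
23 ≤ 180, so the shorter arc is 23°.

23°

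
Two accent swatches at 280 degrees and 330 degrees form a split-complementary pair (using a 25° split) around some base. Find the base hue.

The accents sit 25° either side of the complement, so the complement is their short-arc midpoint on the wheel.
Short-arc midpoint of 280° and 330°: 305°.
Base is 180° from the complement: 305 − 180 = 125°

125°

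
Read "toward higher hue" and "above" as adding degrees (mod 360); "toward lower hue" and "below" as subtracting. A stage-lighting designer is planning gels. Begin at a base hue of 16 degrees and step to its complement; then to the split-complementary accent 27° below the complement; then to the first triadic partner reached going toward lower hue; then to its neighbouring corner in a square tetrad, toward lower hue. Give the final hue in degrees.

139°

16 + 180 = 196°   (complement)
196 + 153 = 349°   (split-comp 27° ↓)
349 − 120 = 229°   (triadic ↓)
229 − 90 = 139°   (square ↓)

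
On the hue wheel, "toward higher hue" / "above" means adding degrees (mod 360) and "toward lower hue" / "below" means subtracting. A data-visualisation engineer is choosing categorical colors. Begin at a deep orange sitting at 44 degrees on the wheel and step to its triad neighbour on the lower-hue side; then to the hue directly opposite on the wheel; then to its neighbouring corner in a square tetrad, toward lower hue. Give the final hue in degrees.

−120° (triadic ↓): 44 − 120 = -76 → -76 + 360 = 284°
+180° (complement): 284 + 180 = 464 → 464 − 360 = 104°
−90° (square ↓): 104 − 90 = 14°

14°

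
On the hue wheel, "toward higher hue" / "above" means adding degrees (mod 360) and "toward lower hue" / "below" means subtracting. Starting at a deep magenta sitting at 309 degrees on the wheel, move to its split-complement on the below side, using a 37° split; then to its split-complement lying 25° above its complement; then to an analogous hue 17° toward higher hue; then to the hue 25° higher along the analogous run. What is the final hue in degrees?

309 + 143 = 452 → 452 − 360 = 92°   (split-comp 37° ↓)
92 + 205 = 297°   (split-comp 25° ↑)
297 + 17 = 314°   (analog 17° ↑)
314 + 25 = 339°   (analog 25° ↑)

339°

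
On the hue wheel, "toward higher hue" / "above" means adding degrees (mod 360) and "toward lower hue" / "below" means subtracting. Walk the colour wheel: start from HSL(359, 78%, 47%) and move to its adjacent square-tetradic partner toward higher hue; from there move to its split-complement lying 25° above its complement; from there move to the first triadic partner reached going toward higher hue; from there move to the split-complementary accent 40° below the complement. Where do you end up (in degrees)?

194°

+90° (square ↑): 359 + 90 = 449 → 449 − 360 = 89°
+205° (split-comp 25° ↑): 89 + 205 = 294°
+120° (triadic ↑): 294 + 120 = 414 → 414 − 360 = 54°
+140° (split-comp 40° ↓): 54 + 140 = 194°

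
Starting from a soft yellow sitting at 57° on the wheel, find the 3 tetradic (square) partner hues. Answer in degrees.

57 + 90 = 147°
57 + 180 = 237°
57 + 270 = 327°

147°, 237°, and 327°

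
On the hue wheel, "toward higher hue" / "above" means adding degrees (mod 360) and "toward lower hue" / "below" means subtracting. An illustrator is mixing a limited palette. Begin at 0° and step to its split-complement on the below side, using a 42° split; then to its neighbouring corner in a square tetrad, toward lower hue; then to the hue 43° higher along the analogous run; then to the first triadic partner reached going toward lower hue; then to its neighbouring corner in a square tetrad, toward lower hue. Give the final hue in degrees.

0 + 138 = 138°   (split-comp 42° ↓)
138 − 90 = 48°   (square ↓)
48 + 43 = 91°   (analog 43° ↑)
91 − 120 = -29 → -29 + 360 = 331°   (triadic ↓)
331 − 90 = 241°   (square ↓)

241°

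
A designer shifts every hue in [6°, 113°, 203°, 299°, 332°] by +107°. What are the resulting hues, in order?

113°, 220°, 310°, 46°, 79°

6 + 107 = 113°
113 + 107 = 220°
203 + 107 = 310°
299 + 107 = 406 → 406 − 360 = 46°
332 + 107 = 439 → 439 − 360 = 79°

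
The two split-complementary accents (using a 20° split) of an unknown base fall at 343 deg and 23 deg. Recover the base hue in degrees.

183°

The accents sit 20° either side of the complement, so the complement is their short-arc midpoint on the wheel.
Short-arc midpoint of 343° and 23°: 3°.
Base is 180° from the complement: 3 − 180 = -177 → -177 + 360 = 183°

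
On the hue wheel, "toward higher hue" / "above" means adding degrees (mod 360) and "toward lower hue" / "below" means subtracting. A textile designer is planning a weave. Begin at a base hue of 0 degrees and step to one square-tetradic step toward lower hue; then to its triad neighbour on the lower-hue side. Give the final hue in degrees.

square ↓ −90°: 0 − 90 = -90 → -90 + 360 = 270°
triadic ↓ −120°: 270 − 120 = 150°

150°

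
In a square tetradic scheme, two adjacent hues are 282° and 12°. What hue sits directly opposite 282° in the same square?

A square tetradic scheme places four hues 90° apart; opposite corners are 180° apart.
282 + 180 = 462 → 462 − 360 = 102°

102°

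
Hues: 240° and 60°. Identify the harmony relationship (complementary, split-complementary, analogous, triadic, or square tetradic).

Sort the hues: 60°, 240°.
Successive gaps around the wheel: 180°, 180°.
Two hues 180° apart are complementary.

complementary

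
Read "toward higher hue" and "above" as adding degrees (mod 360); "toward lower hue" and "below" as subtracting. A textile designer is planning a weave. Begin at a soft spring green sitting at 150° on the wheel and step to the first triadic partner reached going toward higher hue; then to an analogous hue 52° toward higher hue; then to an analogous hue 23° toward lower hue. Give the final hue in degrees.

+120° (triadic ↑): 150 + 120 = 270°
+52° (analog 52° ↑): 270 + 52 = 322°
−23° (analog 23° ↓): 322 − 23 = 299°

299°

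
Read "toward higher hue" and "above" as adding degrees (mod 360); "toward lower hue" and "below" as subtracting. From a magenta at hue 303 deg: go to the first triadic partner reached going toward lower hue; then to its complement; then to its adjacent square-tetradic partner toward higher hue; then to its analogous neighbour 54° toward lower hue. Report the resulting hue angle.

−120° (triadic ↓): 303 − 120 = 183°
+180° (complement): 183 + 180 = 363 → 363 − 360 = 3°
+90° (square ↑): 3 + 90 = 93°
−54° (analog 54° ↓): 93 − 54 = 39°

39°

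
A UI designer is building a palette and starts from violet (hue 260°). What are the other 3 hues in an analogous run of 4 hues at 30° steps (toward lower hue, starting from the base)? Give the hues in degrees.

Analogous hues sit every 30° along the wheel.
260 − 30 = 230°
260 − 60 = 200°
260 − 90 = 170°

230°, 200°, 170°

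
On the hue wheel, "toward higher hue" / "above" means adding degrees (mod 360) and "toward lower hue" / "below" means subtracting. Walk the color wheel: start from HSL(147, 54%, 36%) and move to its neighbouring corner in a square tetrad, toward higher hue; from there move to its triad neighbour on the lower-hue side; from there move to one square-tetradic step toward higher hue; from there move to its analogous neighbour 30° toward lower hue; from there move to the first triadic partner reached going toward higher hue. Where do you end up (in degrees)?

square ↑ +90°: 147 + 90 = 237°
triadic ↓ −120°: 237 − 120 = 117°
square ↑ +90°: 117 + 90 = 207°
analog 30° ↓ −30°: 207 − 30 = 177°
triadic ↑ +120°: 177 + 120 = 297°

297°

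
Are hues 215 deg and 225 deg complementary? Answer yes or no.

Angular distance: |215 − 225| = 10 = 10°.
Complementary requires 180°.

no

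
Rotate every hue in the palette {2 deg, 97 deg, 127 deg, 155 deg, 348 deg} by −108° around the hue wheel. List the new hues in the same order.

254°, 349°, 19°, 47°, 240°

2 − 108 = -106 → -106 + 360 = 254°
97 − 108 = -11 → -11 + 360 = 349°
127 − 108 = 19°
155 − 108 = 47°
348 − 108 = 240°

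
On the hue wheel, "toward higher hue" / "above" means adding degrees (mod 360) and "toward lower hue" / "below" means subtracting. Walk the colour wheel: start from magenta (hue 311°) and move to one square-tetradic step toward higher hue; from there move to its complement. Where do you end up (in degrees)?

square ↑ +90°: 311 + 90 = 401 → 401 − 360 = 41°
complement +180°: 41 + 180 = 221°

221°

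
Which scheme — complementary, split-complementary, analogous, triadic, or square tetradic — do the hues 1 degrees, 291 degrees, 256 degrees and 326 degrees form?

Sort the hues: 1°, 256°, 291°, 326°.
Successive gaps around the wheel: 255°, 35°, 35°, 35°.
A run of hues at equal small steps (35°) with one large closing gap is an analogous group.

analogous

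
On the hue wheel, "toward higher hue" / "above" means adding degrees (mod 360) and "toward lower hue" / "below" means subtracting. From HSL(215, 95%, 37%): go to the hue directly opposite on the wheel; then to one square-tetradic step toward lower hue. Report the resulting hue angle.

305°

complement +180°: 215 + 180 = 395 → 395 − 360 = 35°
square ↓ −90°: 35 − 90 = -55 → -55 + 360 = 305°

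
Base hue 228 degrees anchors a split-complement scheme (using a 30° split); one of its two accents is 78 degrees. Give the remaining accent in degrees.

Split-complementary hues sit 30° either side of the complement.
Complement of the base 228°: 228 + 180 = 408 → 408 − 360 = 48°
The given accent 78° is 30° one side of 48°; the other accent sits 30° the other side: 48 − 30 = 18°

18°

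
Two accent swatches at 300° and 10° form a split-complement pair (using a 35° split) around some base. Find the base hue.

The accents sit 35° either side of the complement, so the complement is their short-arc midpoint on the wheel.
Short-arc midpoint of 300° and 10°: 335°.
Base is 180° from the complement: 335 − 180 = 155°

155°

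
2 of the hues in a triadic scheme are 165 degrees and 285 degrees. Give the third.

A triad places three hues 120° apart.
The full set through 165° is {45°, 165°, 285°}.
Given {165°, 285°}, the missing hue is 45°.

45°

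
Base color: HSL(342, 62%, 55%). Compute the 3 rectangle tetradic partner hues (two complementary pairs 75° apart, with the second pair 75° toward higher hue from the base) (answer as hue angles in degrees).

57°, 162° and 237°

A rectangular tetradic uses two complementary pairs 75° apart: offsets 0°, 75°, 180°, 255°.
342 + 75 = 417 → 417 − 360 = 57°
342 + 180 = 522 → 522 − 360 = 162°
342 + 255 = 597 → 597 − 360 = 237°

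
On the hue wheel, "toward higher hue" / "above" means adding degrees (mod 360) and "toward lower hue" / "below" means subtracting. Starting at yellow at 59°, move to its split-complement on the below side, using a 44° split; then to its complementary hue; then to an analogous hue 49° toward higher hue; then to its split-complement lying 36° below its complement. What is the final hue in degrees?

208°

+136° (split-comp 44° ↓): 59 + 136 = 195°
+180° (complement): 195 + 180 = 375 → 375 − 360 = 15°
+49° (analog 49° ↑): 15 + 49 = 64°
+144° (split-comp 36° ↓): 64 + 144 = 208°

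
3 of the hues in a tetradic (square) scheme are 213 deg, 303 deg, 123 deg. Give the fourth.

A square tetradic scheme places four hues every 90°.
The full set through 123° is {33°, 123°, 213°, 303°}.
Given {123°, 213°, 303°}, the missing hue is 33°.

33°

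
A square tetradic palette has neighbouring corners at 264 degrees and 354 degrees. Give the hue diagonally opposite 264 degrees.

84°

A square tetradic scheme places four hues 90° apart; opposite corners are 180° apart.
264 + 180 = 444 → 444 − 360 = 84°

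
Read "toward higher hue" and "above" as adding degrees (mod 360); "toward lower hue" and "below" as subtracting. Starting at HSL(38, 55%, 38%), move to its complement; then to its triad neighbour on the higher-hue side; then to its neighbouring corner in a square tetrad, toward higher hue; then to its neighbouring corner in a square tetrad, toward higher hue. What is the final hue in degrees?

158°

+180° (complement): 38 + 180 = 218°
+120° (triadic ↑): 218 + 120 = 338°
+90° (square ↑): 338 + 90 = 428 → 428 − 360 = 68°
+90° (square ↑): 68 + 90 = 158°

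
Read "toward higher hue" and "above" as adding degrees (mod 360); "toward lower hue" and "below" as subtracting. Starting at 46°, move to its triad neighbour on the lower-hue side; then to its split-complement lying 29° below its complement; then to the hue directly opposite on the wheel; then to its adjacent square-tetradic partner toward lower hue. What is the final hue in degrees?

167°

46 − 120 = -74 → -74 + 360 = 286°   (triadic ↓)
286 + 151 = 437 → 437 − 360 = 77°   (split-comp 29° ↓)
77 + 180 = 257°   (complement)
257 − 90 = 167°   (square ↓)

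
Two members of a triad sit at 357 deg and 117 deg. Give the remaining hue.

237°

A triad spaces three hues 120° apart.
The full set is {117°, 237°, 357°}.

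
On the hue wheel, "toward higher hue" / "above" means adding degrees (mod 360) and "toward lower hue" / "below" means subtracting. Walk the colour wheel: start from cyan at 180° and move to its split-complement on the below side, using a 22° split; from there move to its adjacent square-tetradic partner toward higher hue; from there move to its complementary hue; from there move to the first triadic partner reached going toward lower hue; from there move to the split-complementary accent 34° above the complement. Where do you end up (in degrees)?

+158° (split-comp 22° ↓): 180 + 158 = 338°
+90° (square ↑): 338 + 90 = 428 → 428 − 360 = 68°
+180° (complement): 68 + 180 = 248°
−120° (triadic ↓): 248 − 120 = 128°
+214° (split-comp 34° ↑): 128 + 214 = 342°

342°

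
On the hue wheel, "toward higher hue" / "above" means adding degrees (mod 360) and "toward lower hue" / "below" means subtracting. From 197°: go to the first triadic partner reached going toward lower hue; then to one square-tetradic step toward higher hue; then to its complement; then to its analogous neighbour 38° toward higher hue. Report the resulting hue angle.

−120° (triadic ↓): 197 − 120 = 77°
+90° (square ↑): 77 + 90 = 167°
+180° (complement): 167 + 180 = 347°
+38° (analog 38° ↑): 347 + 38 = 385 → 385 − 360 = 25°

25°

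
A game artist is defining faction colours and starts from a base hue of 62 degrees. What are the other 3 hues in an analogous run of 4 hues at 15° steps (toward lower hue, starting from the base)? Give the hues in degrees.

47°, 32°, and 17°

Analogous hues sit every 15° along the wheel.
62 − 15 = 47°
62 − 30 = 32°
62 − 45 = 17°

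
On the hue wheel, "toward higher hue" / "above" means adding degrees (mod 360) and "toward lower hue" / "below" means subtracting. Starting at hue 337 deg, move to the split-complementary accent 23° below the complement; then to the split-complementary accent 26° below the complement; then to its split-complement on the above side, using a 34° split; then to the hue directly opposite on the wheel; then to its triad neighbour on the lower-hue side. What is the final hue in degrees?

202°

+157° (split-comp 23° ↓): 337 + 157 = 494 → 494 − 360 = 134°
+154° (split-comp 26° ↓): 134 + 154 = 288°
+214° (split-comp 34° ↑): 288 + 214 = 502 → 502 − 360 = 142°
+180° (complement): 142 + 180 = 322°
−120° (triadic ↓): 322 − 120 = 202°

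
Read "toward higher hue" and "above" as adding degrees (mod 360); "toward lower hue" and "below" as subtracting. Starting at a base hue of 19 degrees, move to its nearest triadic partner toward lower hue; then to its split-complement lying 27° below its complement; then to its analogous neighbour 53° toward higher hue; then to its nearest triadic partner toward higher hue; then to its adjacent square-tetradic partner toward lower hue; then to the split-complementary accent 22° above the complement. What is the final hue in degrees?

19 − 120 = -101 → -101 + 360 = 259°   (triadic ↓)
259 + 153 = 412 → 412 − 360 = 52°   (split-comp 27° ↓)
52 + 53 = 105°   (analog 53° ↑)
105 + 120 = 225°   (triadic ↑)
225 − 90 = 135°   (square ↓)
135 + 202 = 337°   (split-comp 22° ↑)

337°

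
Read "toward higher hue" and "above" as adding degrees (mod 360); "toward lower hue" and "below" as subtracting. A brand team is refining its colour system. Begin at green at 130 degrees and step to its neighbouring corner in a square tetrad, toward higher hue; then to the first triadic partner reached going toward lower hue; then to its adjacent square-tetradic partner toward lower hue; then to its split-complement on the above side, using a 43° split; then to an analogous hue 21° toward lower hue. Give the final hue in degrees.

+90° (square ↑): 130 + 90 = 220°
−120° (triadic ↓): 220 − 120 = 100°
−90° (square ↓): 100 − 90 = 10°
+223° (split-comp 43° ↑): 10 + 223 = 233°
−21° (analog 21° ↓): 233 − 21 = 212°

212°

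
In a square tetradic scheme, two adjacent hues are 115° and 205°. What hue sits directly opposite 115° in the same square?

A square tetradic scheme places four hues 90° apart; opposite corners are 180° apart.
115 + 180 = 295°

295°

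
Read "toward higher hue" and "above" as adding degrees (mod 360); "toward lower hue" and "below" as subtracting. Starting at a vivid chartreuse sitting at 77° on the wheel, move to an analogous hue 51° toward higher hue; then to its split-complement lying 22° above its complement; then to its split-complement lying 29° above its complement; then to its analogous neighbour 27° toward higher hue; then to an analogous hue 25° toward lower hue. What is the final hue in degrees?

181°

+51° (analog 51° ↑): 77 + 51 = 128°
+202° (split-comp 22° ↑): 128 + 202 = 330°
+209° (split-comp 29° ↑): 330 + 209 = 539 → 539 − 360 = 179°
+27° (analog 27° ↑): 179 + 27 = 206°
−25° (analog 25° ↓): 206 − 25 = 181°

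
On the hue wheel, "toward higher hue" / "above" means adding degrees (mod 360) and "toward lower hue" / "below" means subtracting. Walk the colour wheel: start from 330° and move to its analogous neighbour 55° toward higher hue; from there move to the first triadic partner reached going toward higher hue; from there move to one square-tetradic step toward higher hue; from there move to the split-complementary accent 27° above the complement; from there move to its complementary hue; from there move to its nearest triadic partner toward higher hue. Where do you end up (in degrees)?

+55° (analog 55° ↑): 330 + 55 = 385 → 385 − 360 = 25°
+120° (triadic ↑): 25 + 120 = 145°
+90° (square ↑): 145 + 90 = 235°
+207° (split-comp 27° ↑): 235 + 207 = 442 → 442 − 360 = 82°
+180° (complement): 82 + 180 = 262°
+120° (triadic ↑): 262 + 120 = 382 → 382 − 360 = 22°

22°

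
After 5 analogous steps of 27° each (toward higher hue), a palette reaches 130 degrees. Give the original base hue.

355°

5 steps of 27° (toward higher hue) give a net shift of +135°.
Start = end − shift: 130 − 135 = -5 → -5 + 360 = 355°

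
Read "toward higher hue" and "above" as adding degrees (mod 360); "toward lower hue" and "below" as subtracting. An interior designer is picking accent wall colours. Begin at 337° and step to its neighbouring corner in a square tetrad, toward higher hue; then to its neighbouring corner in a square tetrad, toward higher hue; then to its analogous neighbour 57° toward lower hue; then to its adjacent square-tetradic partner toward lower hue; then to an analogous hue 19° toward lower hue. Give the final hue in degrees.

351°

+90° (square ↑): 337 + 90 = 427 → 427 − 360 = 67°
+90° (square ↑): 67 + 90 = 157°
−57° (analog 57° ↓): 157 − 57 = 100°
−90° (square ↓): 100 − 90 = 10°
−19° (analog 19° ↓): 10 − 19 = -9 → -9 + 360 = 351°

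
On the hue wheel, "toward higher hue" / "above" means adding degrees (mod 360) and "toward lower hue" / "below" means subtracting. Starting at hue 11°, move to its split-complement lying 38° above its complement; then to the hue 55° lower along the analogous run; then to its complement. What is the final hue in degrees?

354°

split-comp 38° ↑ +218°: 11 + 218 = 229°
analog 55° ↓ −55°: 229 − 55 = 174°
complement +180°: 174 + 180 = 354°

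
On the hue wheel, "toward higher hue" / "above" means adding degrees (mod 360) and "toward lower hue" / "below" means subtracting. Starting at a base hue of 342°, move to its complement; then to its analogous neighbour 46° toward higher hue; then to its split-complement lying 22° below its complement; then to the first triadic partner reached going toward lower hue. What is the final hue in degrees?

complement +180°: 342 + 180 = 522 → 522 − 360 = 162°
analog 46° ↑ +46°: 162 + 46 = 208°
split-comp 22° ↓ +158°: 208 + 158 = 366 → 366 − 360 = 6°
triadic ↓ −120°: 6 − 120 = -114 → -114 + 360 = 246°

246°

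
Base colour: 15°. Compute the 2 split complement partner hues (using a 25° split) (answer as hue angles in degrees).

170° and 220°

Split-complementary hues sit 25° either side of the complement.
Complement of 15°: 15 + 180 = 195°
195 − 25 = 170°
195 + 25 = 220°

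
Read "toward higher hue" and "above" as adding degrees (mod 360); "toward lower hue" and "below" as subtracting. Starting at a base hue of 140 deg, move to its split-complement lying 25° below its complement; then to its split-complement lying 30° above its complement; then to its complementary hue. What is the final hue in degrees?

325°

+155° (split-comp 25° ↓): 140 + 155 = 295°
+210° (split-comp 30° ↑): 295 + 210 = 505 → 505 − 360 = 145°
+180° (complement): 145 + 180 = 325°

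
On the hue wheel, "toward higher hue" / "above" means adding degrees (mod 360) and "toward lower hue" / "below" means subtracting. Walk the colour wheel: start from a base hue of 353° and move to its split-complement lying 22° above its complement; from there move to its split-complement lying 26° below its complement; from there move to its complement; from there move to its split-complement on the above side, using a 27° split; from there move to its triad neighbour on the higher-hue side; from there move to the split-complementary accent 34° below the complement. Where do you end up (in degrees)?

+202° (split-comp 22° ↑): 353 + 202 = 555 → 555 − 360 = 195°
+154° (split-comp 26° ↓): 195 + 154 = 349°
+180° (complement): 349 + 180 = 529 → 529 − 360 = 169°
+207° (split-comp 27° ↑): 169 + 207 = 376 → 376 − 360 = 16°
+120° (triadic ↑): 16 + 120 = 136°
+146° (split-comp 34° ↓): 136 + 146 = 282°

282°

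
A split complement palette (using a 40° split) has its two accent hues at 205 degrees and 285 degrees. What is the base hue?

65°

The accents sit 40° either side of the complement, so the complement is their short-arc midpoint on the wheel.
Short-arc midpoint of 205° and 285°: 245°.
Base is 180° from the complement: 245 − 180 = 65°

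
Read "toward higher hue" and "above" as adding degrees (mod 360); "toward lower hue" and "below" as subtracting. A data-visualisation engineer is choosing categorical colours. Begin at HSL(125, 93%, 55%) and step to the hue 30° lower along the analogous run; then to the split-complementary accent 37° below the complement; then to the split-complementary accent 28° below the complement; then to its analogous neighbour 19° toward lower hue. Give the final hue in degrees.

11°

analog 30° ↓ −30°: 125 − 30 = 95°
split-comp 37° ↓ +143°: 95 + 143 = 238°
split-comp 28° ↓ +152°: 238 + 152 = 390 → 390 − 360 = 30°
analog 19° ↓ −19°: 30 − 19 = 11°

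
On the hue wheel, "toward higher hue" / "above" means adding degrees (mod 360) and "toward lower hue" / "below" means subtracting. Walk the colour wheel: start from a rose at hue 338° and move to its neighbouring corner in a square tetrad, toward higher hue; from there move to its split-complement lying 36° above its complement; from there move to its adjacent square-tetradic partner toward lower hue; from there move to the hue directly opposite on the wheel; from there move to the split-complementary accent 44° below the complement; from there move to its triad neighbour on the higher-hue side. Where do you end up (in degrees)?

square ↑ +90°: 338 + 90 = 428 → 428 − 360 = 68°
split-comp 36° ↑ +216°: 68 + 216 = 284°
square ↓ −90°: 284 − 90 = 194°
complement +180°: 194 + 180 = 374 → 374 − 360 = 14°
split-comp 44° ↓ +136°: 14 + 136 = 150°
triadic ↑ +120°: 150 + 120 = 270°

270°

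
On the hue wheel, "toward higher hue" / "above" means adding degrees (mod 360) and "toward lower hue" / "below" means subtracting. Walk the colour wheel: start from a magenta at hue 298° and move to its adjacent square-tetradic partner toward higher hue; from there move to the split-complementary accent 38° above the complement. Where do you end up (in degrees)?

246°

298 + 90 = 388 → 388 − 360 = 28°   (square ↑)
28 + 218 = 246°   (split-comp 38° ↑)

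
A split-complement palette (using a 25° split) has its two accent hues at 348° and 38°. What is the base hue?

193°

The accents sit 25° either side of the complement, so the complement is their short-arc midpoint on the wheel.
Short-arc midpoint of 348° and 38°: 13°.
Base is 180° from the complement: 13 − 180 = -167 → -167 + 360 = 193°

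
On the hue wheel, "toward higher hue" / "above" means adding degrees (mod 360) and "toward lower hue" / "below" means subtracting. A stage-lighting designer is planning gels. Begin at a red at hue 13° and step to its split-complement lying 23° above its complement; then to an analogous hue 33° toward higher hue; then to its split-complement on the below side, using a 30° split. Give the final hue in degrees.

split-comp 23° ↑ +203°: 13 + 203 = 216°
analog 33° ↑ +33°: 216 + 33 = 249°
split-comp 30° ↓ +150°: 249 + 150 = 399 → 399 − 360 = 39°

39°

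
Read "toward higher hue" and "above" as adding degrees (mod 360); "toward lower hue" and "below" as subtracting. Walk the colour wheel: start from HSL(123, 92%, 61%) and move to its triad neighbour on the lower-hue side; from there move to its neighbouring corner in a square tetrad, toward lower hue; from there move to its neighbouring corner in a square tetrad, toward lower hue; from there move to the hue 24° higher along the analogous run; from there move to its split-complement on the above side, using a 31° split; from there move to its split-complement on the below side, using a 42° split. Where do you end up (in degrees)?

196°

−120° (triadic ↓): 123 − 120 = 3°
−90° (square ↓): 3 − 90 = -87 → -87 + 360 = 273°
−90° (square ↓): 273 − 90 = 183°
+24° (analog 24° ↑): 183 + 24 = 207°
+211° (split-comp 31° ↑): 207 + 211 = 418 → 418 − 360 = 58°
+138° (split-comp 42° ↓): 58 + 138 = 196°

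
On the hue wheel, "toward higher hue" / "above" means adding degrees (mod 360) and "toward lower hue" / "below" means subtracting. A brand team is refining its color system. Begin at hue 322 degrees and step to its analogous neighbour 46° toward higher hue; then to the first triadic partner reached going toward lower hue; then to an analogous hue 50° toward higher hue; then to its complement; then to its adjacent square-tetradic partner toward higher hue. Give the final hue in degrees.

208°

analog 46° ↑ +46°: 322 + 46 = 368 → 368 − 360 = 8°
triadic ↓ −120°: 8 − 120 = -112 → -112 + 360 = 248°
analog 50° ↑ +50°: 248 + 50 = 298°
complement +180°: 298 + 180 = 478 → 478 − 360 = 118°
square ↑ +90°: 118 + 90 = 208°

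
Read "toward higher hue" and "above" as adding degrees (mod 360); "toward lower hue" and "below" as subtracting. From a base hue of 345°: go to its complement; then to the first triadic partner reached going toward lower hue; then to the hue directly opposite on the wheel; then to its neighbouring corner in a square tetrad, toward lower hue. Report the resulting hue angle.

complement +180°: 345 + 180 = 525 → 525 − 360 = 165°
triadic ↓ −120°: 165 − 120 = 45°
complement +180°: 45 + 180 = 225°
square ↓ −90°: 225 − 90 = 135°

135°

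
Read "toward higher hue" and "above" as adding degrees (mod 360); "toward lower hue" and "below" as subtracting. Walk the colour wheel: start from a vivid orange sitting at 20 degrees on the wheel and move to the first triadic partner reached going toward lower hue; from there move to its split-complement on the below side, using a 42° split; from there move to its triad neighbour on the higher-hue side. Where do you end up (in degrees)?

20 − 120 = -100 → -100 + 360 = 260°   (triadic ↓)
260 + 138 = 398 → 398 − 360 = 38°   (split-comp 42° ↓)
38 + 120 = 158°   (triadic ↑)

158°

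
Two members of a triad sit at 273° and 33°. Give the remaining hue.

A triad spaces three hues 120° apart.
The full set is {33°, 153°, 273°}.

153°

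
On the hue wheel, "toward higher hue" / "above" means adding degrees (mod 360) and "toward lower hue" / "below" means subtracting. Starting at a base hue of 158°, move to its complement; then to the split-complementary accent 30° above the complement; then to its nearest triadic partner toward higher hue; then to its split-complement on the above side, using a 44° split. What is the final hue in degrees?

complement +180°: 158 + 180 = 338°
split-comp 30° ↑ +210°: 338 + 210 = 548 → 548 − 360 = 188°
triadic ↑ +120°: 188 + 120 = 308°
split-comp 44° ↑ +224°: 308 + 224 = 532 → 532 − 360 = 172°

172°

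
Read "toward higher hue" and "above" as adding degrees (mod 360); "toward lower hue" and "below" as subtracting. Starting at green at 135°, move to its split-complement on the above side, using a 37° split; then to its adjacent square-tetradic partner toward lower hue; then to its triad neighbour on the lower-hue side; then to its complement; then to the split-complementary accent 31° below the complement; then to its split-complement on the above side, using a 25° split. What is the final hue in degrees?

316°

split-comp 37° ↑ +217°: 135 + 217 = 352°
square ↓ −90°: 352 − 90 = 262°
triadic ↓ −120°: 262 − 120 = 142°
complement +180°: 142 + 180 = 322°
split-comp 31° ↓ +149°: 322 + 149 = 471 → 471 − 360 = 111°
split-comp 25° ↑ +205°: 111 + 205 = 316°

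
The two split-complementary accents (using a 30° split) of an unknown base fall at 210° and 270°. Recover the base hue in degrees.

60°

The accents sit 30° either side of the complement, so the complement is their short-arc midpoint on the wheel.
Short-arc midpoint of 210° and 270°: 240°.
Base is 180° from the complement: 240 − 180 = 60°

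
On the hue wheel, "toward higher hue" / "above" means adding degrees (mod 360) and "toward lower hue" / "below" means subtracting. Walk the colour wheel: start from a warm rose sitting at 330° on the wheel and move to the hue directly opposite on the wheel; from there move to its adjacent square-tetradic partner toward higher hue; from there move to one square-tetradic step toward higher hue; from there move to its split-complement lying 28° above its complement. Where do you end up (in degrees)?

178°

330 + 180 = 510 → 510 − 360 = 150°   (complement)
150 + 90 = 240°   (square ↑)
240 + 90 = 330°   (square ↑)
330 + 208 = 538 → 538 − 360 = 178°   (split-comp 28° ↑)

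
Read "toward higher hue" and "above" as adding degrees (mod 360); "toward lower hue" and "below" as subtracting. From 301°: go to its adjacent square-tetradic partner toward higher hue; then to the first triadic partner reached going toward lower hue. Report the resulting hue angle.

301 + 90 = 391 → 391 − 360 = 31°   (square ↑)
31 − 120 = -89 → -89 + 360 = 271°   (triadic ↓)

271°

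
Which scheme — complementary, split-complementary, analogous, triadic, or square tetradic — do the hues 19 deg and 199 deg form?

complementary

Sort the hues: 19°, 199°.
Successive gaps around the wheel: 180°, 180°.
Two hues 180° apart are complementary.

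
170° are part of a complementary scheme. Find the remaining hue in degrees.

The complement sits 180° across the wheel.
The full set through 170° is {170°, 350°}.
Given {170°}, the missing hue is 350°.

350°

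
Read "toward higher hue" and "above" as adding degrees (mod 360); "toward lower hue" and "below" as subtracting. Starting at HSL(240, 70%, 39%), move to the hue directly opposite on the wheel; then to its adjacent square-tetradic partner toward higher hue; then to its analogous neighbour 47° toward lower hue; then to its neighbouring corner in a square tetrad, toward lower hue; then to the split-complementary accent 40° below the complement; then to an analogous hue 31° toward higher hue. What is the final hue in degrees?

184°

+180° (complement): 240 + 180 = 420 → 420 − 360 = 60°
+90° (square ↑): 60 + 90 = 150°
−47° (analog 47° ↓): 150 − 47 = 103°
−90° (square ↓): 103 − 90 = 13°
+140° (split-comp 40° ↓): 13 + 140 = 153°
+31° (analog 31° ↑): 153 + 31 = 184°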